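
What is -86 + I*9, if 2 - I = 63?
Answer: -635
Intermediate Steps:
I = -61 (I = 2 - 1*63 = 2 - 63 = -61)
-86 + I*9 = -86 - 61*9 = -86 - 549 = -635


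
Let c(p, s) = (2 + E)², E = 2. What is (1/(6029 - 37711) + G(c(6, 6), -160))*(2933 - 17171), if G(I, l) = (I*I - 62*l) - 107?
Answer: -324429159969/2263 ≈ -1.4336e+8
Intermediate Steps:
c(p, s) = 16 (c(p, s) = (2 + 2)² = 4² = 16)
G(I, l) = -107 + I² - 62*l (G(I, l) = (I² - 62*l) - 107 = -107 + I² - 62*l)
(1/(6029 - 37711) + G(c(6, 6), -160))*(2933 - 17171) = (1/(6029 - 37711) + (-107 + 16² - 62*(-160)))*(2933 - 17171) = (1/(-31682) + (-107 + 256 + 9920))*(-14238) = (-1/31682 + 10069)*(-14238) = (319006057/31682)*(-14238) = -324429159969/2263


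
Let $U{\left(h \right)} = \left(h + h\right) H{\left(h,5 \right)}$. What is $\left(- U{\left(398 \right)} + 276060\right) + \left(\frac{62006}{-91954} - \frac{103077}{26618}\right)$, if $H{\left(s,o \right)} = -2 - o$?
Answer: $\frac{344660123033669}{1223815786} \approx 2.8163 \cdot 10^{5}$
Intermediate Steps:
$U{\left(h \right)} = - 14 h$ ($U{\left(h \right)} = \left(h + h\right) \left(-2 - 5\right) = 2 h \left(-2 - 5\right) = 2 h \left(-7\right) = - 14 h$)
$\left(- U{\left(398 \right)} + 276060\right) + \left(\frac{62006}{-91954} - \frac{103077}{26618}\right) = \left(- \left(-14\right) 398 + 276060\right) + \left(\frac{62006}{-91954} - \frac{103077}{26618}\right) = \left(\left(-1\right) \left(-5572\right) + 276060\right) + \left(62006 \left(- \frac{1}{91954}\right) - \frac{103077}{26618}\right) = \left(5572 + 276060\right) - \frac{5564409083}{1223815786} = 281632 - \frac{5564409083}{1223815786} = \frac{344660123033669}{1223815786}$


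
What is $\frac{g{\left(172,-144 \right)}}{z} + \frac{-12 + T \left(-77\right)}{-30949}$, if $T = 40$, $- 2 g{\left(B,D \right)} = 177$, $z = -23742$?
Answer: $\frac{50766167}{489860772} \approx 0.10363$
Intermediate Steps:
$g{\left(B,D \right)} = - \frac{177}{2}$ ($g{\left(B,D \right)} = \left(- \frac{1}{2}\right) 177 = - \frac{177}{2}$)
$\frac{g{\left(172,-144 \right)}}{z} + \frac{-12 + T \left(-77\right)}{-30949} = - \frac{177}{2 \left(-23742\right)} + \frac{-12 + 40 \left(-77\right)}{-30949} = \left(- \frac{177}{2}\right) \left(- \frac{1}{23742}\right) + \left(-12 - 3080\right) \left(- \frac{1}{30949}\right) = \frac{59}{15828} - - \frac{3092}{30949} = \frac{59}{15828} + \frac{3092}{30949} = \frac{50766167}{489860772}$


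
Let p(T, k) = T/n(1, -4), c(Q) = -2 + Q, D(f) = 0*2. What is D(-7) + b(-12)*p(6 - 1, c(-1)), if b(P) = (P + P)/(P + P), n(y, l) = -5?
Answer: -1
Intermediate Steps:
D(f) = 0
b(P) = 1 (b(P) = (2*P)/((2*P)) = (2*P)*(1/(2*P)) = 1)
p(T, k) = -T/5 (p(T, k) = T/(-5) = T*(-⅕) = -T/5)
D(-7) + b(-12)*p(6 - 1, c(-1)) = 0 + 1*(-(6 - 1)/5) = 0 + 1*(-⅕*5) = 0 + 1*(-1) = 0 - 1 = -1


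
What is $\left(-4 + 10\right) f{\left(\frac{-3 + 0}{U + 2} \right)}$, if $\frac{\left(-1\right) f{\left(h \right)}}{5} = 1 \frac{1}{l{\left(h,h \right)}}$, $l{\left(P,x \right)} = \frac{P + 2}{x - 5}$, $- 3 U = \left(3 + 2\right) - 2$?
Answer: $-240$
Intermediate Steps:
$U = -1$ ($U = - \frac{\left(3 + 2\right) - 2}{3} = - \frac{5 - 2}{3} = \left(- \frac{1}{3}\right) 3 = -1$)
$l{\left(P,x \right)} = \frac{2 + P}{-5 + x}$
$f{\left(h \right)} = - \frac{5 \left(-5 + h\right)}{2 + h}$ ($f{\left(h \right)} = - 5 \cdot 1 \frac{1}{\frac{1}{-5 + h} \left(2 + h\right)} = - 5 \cdot 1 \frac{-5 + h}{2 + h} = - 5 \frac{-5 + h}{2 + h} = - \frac{5 \left(-5 + h\right)}{2 + h}$)
$\left(-4 + 10\right) f{\left(\frac{-3 + 0}{U + 2} \right)} = \left(-4 + 10\right) \frac{5 \left(5 - \frac{-3 + 0}{-1 + 2}\right)}{2 + \frac{-3 + 0}{-1 + 2}} = 6 \frac{5 \left(5 - - \frac{3}{1}\right)}{2 - \frac{3}{1}} = 6 \frac{5 \left(5 - \left(-3\right) 1\right)}{2 - 3} = 6 \frac{5 \left(5 - -3\right)}{2 - 3} = 6 \frac{5 \left(5 + 3\right)}{-1} = 6 \cdot 5 \left(-1\right) 8 = 6 \left(-40\right) = -240$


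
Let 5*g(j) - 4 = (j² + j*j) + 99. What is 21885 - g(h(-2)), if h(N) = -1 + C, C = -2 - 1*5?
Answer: 109194/5 ≈ 21839.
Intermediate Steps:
C = -7 (C = -2 - 5 = -7)
h(N) = -8 (h(N) = -1 - 7 = -8)
g(j) = 103/5 + 2*j²/5 (g(j) = ⅘ + ((j² + j*j) + 99)/5 = ⅘ + ((j² + j²) + 99)/5 = ⅘ + (2*j² + 99)/5 = ⅘ + (99 + 2*j²)/5 = ⅘ + (99/5 + 2*j²/5) = 103/5 + 2*j²/5)
21885 - g(h(-2)) = 21885 - (103/5 + (⅖)*(-8)²) = 21885 - (103/5 + (⅖)*64) = 21885 - (103/5 + 128/5) = 21885 - 1*231/5 = 21885 - 231/5 = 109194/5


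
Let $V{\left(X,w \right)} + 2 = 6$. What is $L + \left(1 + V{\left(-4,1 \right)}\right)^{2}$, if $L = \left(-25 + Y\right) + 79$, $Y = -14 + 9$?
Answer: $74$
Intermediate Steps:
$Y = -5$
$V{\left(X,w \right)} = 4$ ($V{\left(X,w \right)} = -2 + 6 = 4$)
$L = 49$ ($L = \left(-25 - 5\right) + 79 = -30 + 79 = 49$)
$L + \left(1 + V{\left(-4,1 \right)}\right)^{2} = 49 + \left(1 + 4\right)^{2} = 49 + 5^{2} = 49 + 25 = 74$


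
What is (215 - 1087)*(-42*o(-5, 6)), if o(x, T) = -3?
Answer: -109872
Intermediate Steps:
(215 - 1087)*(-42*o(-5, 6)) = (215 - 1087)*(-42*(-3)) = -872*126 = -109872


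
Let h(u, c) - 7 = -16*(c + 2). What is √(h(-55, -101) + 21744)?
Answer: √23335 ≈ 152.76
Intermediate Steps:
h(u, c) = -25 - 16*c (h(u, c) = 7 - 16*(c + 2) = 7 - 16*(2 + c) = 7 + (-32 - 16*c) = -25 - 16*c)
√(h(-55, -101) + 21744) = √((-25 - 16*(-101)) + 21744) = √((-25 + 1616) + 21744) = √(1591 + 21744) = √23335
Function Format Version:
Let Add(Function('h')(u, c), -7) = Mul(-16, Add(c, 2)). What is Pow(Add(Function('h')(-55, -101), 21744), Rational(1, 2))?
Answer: Pow(23335, Rational(1, 2)) ≈ 152.76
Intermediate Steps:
Function('h')(u, c) = Add(-25, Mul(-16, c)) (Function('h')(u, c) = Add(7, Mul(-16, Add(c, 2))) = Add(7, Mul(-16, Add(2, c))) = Add(7, Add(-32, Mul(-16, c))) = Add(-25, Mul(-16, c)))
Pow(Add(Function('h')(-55, -101), 21744), Rational(1, 2)) = Pow(Add(Add(-25, Mul(-16, -101)), 21744), Rational(1, 2)) = Pow(Add(Add(-25, 1616), 21744), Rational(1, 2)) = Pow(Add(1591, 21744), Rational(1, 2)) = Pow(23335, Rational(1, 2))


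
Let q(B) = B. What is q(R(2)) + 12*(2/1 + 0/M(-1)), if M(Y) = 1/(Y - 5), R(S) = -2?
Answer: 22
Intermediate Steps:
M(Y) = 1/(-5 + Y)
q(R(2)) + 12*(2/1 + 0/M(-1)) = -2 + 12*(2/1 + 0/(1/(-5 - 1))) = -2 + 12*(2*1 + 0/(1/(-6))) = -2 + 12*(2 + 0/(-1/6)) = -2 + 12*(2 + 0*(-6)) = -2 + 12*(2 + 0) = -2 + 12*2 = -2 + 24 = 22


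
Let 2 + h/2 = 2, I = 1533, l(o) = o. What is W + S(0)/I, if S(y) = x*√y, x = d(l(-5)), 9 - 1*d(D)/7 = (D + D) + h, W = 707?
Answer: 707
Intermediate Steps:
h = 0 (h = -4 + 2*2 = -4 + 4 = 0)
d(D) = 63 - 14*D (d(D) = 63 - 7*((D + D) + 0) = 63 - 7*(2*D + 0) = 63 - 14*D)
x = 133 (x = 63 - 14*(-5) = 63 + 70 = 133)
S(y) = 133*√y
W + S(0)/I = 707 + (133*√0)/1533 = 707 + (133*0)*(1/1533) = 707 + 0*(1/1533) = 707 + 0 = 707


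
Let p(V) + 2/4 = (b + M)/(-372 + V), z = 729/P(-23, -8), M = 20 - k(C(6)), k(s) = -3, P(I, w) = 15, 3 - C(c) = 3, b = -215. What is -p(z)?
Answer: -101/1078 ≈ -0.093692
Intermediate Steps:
C(c) = 0 (C(c) = 3 - 1*3 = 3 - 3 = 0)
M = 23 (M = 20 - 1*(-3) = 20 + 3 = 23)
z = 243/5 (z = 729/15 = 729*(1/15) = 243/5 ≈ 48.600)
p(V) = -1/2 - 192/(-372 + V) (p(V) = -1/2 + (-215 + 23)/(-372 + V) = -1/2 - 192/(-372 + V))
-p(z) = -(-12 - 1*243/5)/(2*(-372 + 243/5)) = -(-12 - 243/5)/(2*(-1617/5)) = -(-5)*(-303)/(2*1617*5) = -1*101/1078 = -101/1078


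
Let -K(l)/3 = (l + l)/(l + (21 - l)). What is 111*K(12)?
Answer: -2664/7 ≈ -380.57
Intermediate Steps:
K(l) = -2*l/7 (K(l) = -3*(l + l)/(l + (21 - l)) = -3*2*l/21 = -2*l/7)
111*K(12) = 111*(-2/7*12) = 111*(-24/7) = -2664/7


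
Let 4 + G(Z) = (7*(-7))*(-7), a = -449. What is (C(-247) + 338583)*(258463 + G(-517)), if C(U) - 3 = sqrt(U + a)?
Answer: 87626733972 + 517604*I*sqrt(174) ≈ 8.7627e+10 + 6.8277e+6*I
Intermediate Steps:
C(U) = 3 + sqrt(-449 + U) (C(U) = 3 + sqrt(U - 449) = 3 + sqrt(-449 + U))
G(Z) = 339 (G(Z) = -4 + (7*(-7))*(-7) = -4 - 49*(-7) = -4 + 343 = 339)
(C(-247) + 338583)*(258463 + G(-517)) = ((3 + sqrt(-449 - 247)) + 338583)*(258463 + 339) = ((3 + sqrt(-696)) + 338583)*258802 = ((3 + 2*I*sqrt(174)) + 338583)*258802 = (338586 + 2*I*sqrt(174))*258802 = 87626733972 + 517604*I*sqrt(174)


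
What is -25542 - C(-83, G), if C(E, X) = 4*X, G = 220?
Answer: -26422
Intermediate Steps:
-25542 - C(-83, G) = -25542 - 4*220 = -25542 - 1*880 = -25542 - 880 = -26422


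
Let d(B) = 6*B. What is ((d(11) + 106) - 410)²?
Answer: 56644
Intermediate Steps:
((d(11) + 106) - 410)² = ((6*11 + 106) - 410)² = ((66 + 106) - 410)² = (172 - 410)² = (-238)² = 56644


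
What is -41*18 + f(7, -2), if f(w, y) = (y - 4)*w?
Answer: -780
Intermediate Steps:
f(w, y) = w*(-4 + y) (f(w, y) = (-4 + y)*w = w*(-4 + y))
-41*18 + f(7, -2) = -41*18 + 7*(-4 - 2) = -738 + 7*(-6) = -738 - 42 = -780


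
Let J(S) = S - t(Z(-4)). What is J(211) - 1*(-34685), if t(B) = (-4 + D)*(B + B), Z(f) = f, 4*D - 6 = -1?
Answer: 34874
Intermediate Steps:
D = 5/4 (D = 3/2 + (¼)*(-1) = 3/2 - ¼ = 5/4 ≈ 1.2500)
t(B) = -11*B/2 (t(B) = (-4 + 5/4)*(B + B) = -11*B/2)
J(S) = -22 + S (J(S) = S - (-11)*(-4)/2 = S - 1*22 = S - 22 = -22 + S)
J(211) - 1*(-34685) = (-22 + 211) - 1*(-34685) = 189 + 34685 = 34874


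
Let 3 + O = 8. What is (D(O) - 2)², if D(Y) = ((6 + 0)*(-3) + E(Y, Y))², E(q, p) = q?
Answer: 27889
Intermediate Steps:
O = 5 (O = -3 + 8 = 5)
D(Y) = (-18 + Y)² (D(Y) = ((6 + 0)*(-3) + Y)² = (6*(-3) + Y)² = (-18 + Y)²)
(D(O) - 2)² = ((-18 + 5)² - 2)² = ((-13)² - 2)² = (169 - 2)² = 167² = 27889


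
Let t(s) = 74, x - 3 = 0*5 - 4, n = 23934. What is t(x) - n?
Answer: -23860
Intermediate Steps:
x = -1 (x = 3 + (0*5 - 4) = 3 + (0 - 4) = 3 - 4 = -1)
t(x) - n = 74 - 1*23934 = 74 - 23934 = -23860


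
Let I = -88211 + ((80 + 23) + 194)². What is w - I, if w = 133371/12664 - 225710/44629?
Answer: 4224186231/565181656 ≈ 7.4740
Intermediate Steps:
w = 3093822919/565181656 (w = 133371*(1/12664) - 225710*1/44629 = 133371/12664 - 225710/44629 = 3093822919/565181656 ≈ 5.4740)
I = -2 (I = -88211 + (103 + 194)² = -88211 + 297² = -88211 + 88209 = -2)
w - I = 3093822919/565181656 - 1*(-2) = 3093822919/565181656 + 2 = 4224186231/565181656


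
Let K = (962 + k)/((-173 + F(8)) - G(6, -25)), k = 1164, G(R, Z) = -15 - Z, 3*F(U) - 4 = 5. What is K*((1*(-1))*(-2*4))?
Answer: -4252/45 ≈ -94.489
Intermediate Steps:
F(U) = 3 (F(U) = 4/3 + (1/3)*5 = 4/3 + 5/3 = 3)
K = -1063/90 (K = (962 + 1164)/((-173 + 3) - (-15 - 1*(-25))) = 2126/(-170 - (-15 + 25)) = 2126/(-170 - 1*10) = 2126/(-170 - 10) = 2126/(-180) = 2126*(-1/180) = -1063/90 ≈ -11.811)
K*((1*(-1))*(-2*4)) = -1063*1*(-1)*(-2*4)/90 = -(-1063)*(-8)/90 = -1063/90*8 = -4252/45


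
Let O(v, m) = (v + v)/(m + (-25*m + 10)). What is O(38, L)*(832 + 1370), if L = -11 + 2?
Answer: 83676/113 ≈ 740.50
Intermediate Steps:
L = -9
O(v, m) = 2*v/(10 - 24*m) (O(v, m) = (2*v)/(m + (10 - 25*m)) = (2*v)/(10 - 24*m) = 2*v/(10 - 24*m))
O(38, L)*(832 + 1370) = (-1*38/(-5 + 12*(-9)))*(832 + 1370) = -1*38/(-5 - 108)*2202 = -1*38/(-113)*2202 = -1*38*(-1/113)*2202 = (38/113)*2202 = 83676/113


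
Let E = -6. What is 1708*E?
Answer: -10248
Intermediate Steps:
1708*E = 1708*(-6) = -10248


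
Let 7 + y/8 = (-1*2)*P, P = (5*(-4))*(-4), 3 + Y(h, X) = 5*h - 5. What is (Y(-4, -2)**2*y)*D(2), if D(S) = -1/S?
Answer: 523712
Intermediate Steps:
Y(h, X) = -8 + 5*h (Y(h, X) = -3 + (5*h - 5) = -3 + (-5 + 5*h) = -8 + 5*h)
P = 80 (P = -20*(-4) = 80)
y = -1336 (y = -56 + 8*(-1*2*80) = -56 + 8*(-2*80) = -56 + 8*(-160) = -56 - 1280 = -1336)
(Y(-4, -2)**2*y)*D(2) = ((-8 + 5*(-4))**2*(-1336))*(-1/2) = ((-8 - 20)**2*(-1336))*(-1*1/2) = ((-28)**2*(-1336))*(-1/2) = (784*(-1336))*(-1/2) = -1047424*(-1/2) = 523712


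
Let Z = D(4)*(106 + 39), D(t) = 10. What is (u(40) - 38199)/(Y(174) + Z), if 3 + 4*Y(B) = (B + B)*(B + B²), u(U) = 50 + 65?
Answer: -152336/10602397 ≈ -0.014368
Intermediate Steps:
u(U) = 115
Y(B) = -¾ + B*(B + B²)/2 (Y(B) = -¾ + ((B + B)*(B + B²))/4 = -¾ + ((2*B)*(B + B²))/4 = -¾ + (2*B*(B + B²))/4 = -¾ + B*(B + B²)/2)
Z = 1450 (Z = 10*(106 + 39) = 10*145 = 1450)
(u(40) - 38199)/(Y(174) + Z) = (115 - 38199)/((-¾ + (½)*174² + (½)*174³) + 1450) = -38084/((-¾ + (½)*30276 + (½)*5268024) + 1450) = -38084/((-¾ + 15138 + 2634012) + 1450) = -38084/(10596597/4 + 1450) = -38084/10602397/4 = -38084*4/10602397 = -152336/10602397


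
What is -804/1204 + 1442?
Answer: 433841/301 ≈ 1441.3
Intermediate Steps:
-804/1204 + 1442 = (1/1204)*(-804) + 1442 = -201/301 + 1442 = 433841/301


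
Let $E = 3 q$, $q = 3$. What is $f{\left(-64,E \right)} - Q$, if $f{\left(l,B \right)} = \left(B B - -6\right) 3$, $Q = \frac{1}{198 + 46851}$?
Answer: $\frac{12279788}{47049} \approx 261.0$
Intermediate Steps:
$E = 9$ ($E = 3 \cdot 3 = 9$)
$Q = \frac{1}{47049} \approx 2.1254 \cdot 10^{-5}$
$f{\left(l,B \right)} = 18 + 3 B^{2}$ ($f{\left(l,B \right)} = \left(B^{2} + 6\right) 3 = \left(6 + B^{2}\right) 3 = 18 + 3 B^{2}$)
$f{\left(-64,E \right)} - Q = \left(18 + 3 \cdot 9^{2}\right) - \frac{1}{47049} = \left(18 + 3 \cdot 81\right) - \frac{1}{47049} = \left(18 + 243\right) - \frac{1}{47049} = 261 - \frac{1}{47049} = \frac{12279788}{47049}$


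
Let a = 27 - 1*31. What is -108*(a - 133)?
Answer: 14796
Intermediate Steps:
a = -4 (a = 27 - 31 = -4)
-108*(a - 133) = -108*(-4 - 133) = -108*(-137) = 14796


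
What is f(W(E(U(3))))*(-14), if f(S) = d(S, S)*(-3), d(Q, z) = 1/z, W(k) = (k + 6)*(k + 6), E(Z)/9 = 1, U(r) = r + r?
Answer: 14/75 ≈ 0.18667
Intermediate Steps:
U(r) = 2*r
E(Z) = 9 (E(Z) = 9*1 = 9)
W(k) = (6 + k)**2 (W(k) = (6 + k)*(6 + k) = (6 + k)**2)
f(S) = -3/S
f(W(E(U(3))))*(-14) = -3/(6 + 9)**2*(-14) = -3/(15**2)*(-14) = -3/225*(-14) = -3*1/225*(-14) = -1/75*(-14) = 14/75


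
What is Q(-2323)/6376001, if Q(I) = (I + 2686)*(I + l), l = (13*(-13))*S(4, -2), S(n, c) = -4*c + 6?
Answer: -1702107/6376001 ≈ -0.26696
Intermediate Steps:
S(n, c) = 6 - 4*c
l = -2366 (l = (13*(-13))*(6 - 4*(-2)) = -169*(6 + 8) = -169*14 = -2366)
Q(I) = (-2366 + I)*(2686 + I) (Q(I) = (I + 2686)*(I - 2366) = (2686 + I)*(-2366 + I) = (-2366 + I)*(2686 + I))
Q(-2323)/6376001 = (-6355076 + (-2323)**2 + 320*(-2323))/6376001 = (-6355076 + 5396329 - 743360)*(1/6376001) = -1702107*1/6376001 = -1702107/6376001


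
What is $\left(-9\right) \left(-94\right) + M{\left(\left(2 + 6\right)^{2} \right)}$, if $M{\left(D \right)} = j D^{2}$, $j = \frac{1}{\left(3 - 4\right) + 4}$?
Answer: $\frac{6634}{3} \approx 2211.3$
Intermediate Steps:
$j = \frac{1}{3}$ ($j = \frac{1}{\left(3 - 4\right) + 4} = \frac{1}{-1 + 4} = \frac{1}{3} \approx 0.33333$)
$M{\left(D \right)} = \frac{D^{2}}{3}$
$\left(-9\right) \left(-94\right) + M{\left(\left(2 + 6\right)^{2} \right)} = \left(-9\right) \left(-94\right) + \frac{\left(\left(2 + 6\right)^{2}\right)^{2}}{3} = 846 + \frac{\left(8^{2}\right)^{2}}{3} = 846 + \frac{64^{2}}{3} = 846 + \frac{1}{3} \cdot 4096 = 846 + \frac{4096}{3} = \frac{6634}{3}$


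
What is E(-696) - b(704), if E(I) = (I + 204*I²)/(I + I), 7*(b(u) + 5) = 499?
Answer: -994809/14 ≈ -71058.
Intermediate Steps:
b(u) = 464/7 (b(u) = -5 + (⅐)*499 = -5 + 499/7 = 464/7)
E(I) = (I + 204*I²)/(2*I) (E(I) = (I + 204*I²)/((2*I)) = (I + 204*I²)*(1/(2*I)) = (I + 204*I²)/(2*I))
E(-696) - b(704) = (½ + 102*(-696)) - 1*464/7 = (½ - 70992) - 464/7 = -141983/2 - 464/7 = -994809/14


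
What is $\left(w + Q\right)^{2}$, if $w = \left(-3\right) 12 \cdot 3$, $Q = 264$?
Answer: $24336$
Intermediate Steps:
$w = -108$ ($w = \left(-36\right) 3 = -108$)
$\left(w + Q\right)^{2} = \left(-108 + 264\right)^{2} = 156^{2} = 24336$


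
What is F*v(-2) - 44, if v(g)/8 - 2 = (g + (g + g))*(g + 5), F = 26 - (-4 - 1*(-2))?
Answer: -3628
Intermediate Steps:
F = 28 (F = 26 - (-4 + 2) = 26 - 1*(-2) = 26 + 2 = 28)
v(g) = 16 + 24*g*(5 + g) (v(g) = 16 + 8*((g + (g + g))*(g + 5)) = 16 + 8*((g + 2*g)*(5 + g)) = 16 + 8*((3*g)*(5 + g)) = 16 + 8*(3*g*(5 + g)) = 16 + 24*g*(5 + g))
F*v(-2) - 44 = 28*(16 + 24*(-2)² + 120*(-2)) - 44 = 28*(16 + 24*4 - 240) - 44 = 28*(16 + 96 - 240) - 44 = 28*(-128) - 44 = -3584 - 44 = -3628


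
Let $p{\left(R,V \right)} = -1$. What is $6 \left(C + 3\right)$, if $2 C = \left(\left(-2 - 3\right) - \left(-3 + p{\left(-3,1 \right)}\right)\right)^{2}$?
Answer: $21$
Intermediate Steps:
$C = \frac{1}{2}$ ($C = \frac{\left(\left(-2 - 3\right) + \left(3 - -1\right)\right)^{2}}{2} = \frac{\left(-5 + \left(3 + 1\right)\right)^{2}}{2} = \frac{\left(-5 + 4\right)^{2}}{2} = \frac{\left(-1\right)^{2}}{2} = \frac{1}{2} \cdot 1 = \frac{1}{2} \approx 0.5$)
$6 \left(C + 3\right) = 6 \left(\frac{1}{2} + 3\right) = 6 \cdot \frac{7}{2} = 21$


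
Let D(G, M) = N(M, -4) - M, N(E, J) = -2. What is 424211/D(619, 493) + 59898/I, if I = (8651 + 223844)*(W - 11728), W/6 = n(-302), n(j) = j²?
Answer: -5281432992890221/6162757054740 ≈ -856.99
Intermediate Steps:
W = 547224 (W = 6*(-302)² = 6*91204 = 547224)
I = 124500142520 (I = (8651 + 223844)*(547224 - 11728) = 232495*535496 = 124500142520)
D(G, M) = -2 - M
424211/D(619, 493) + 59898/I = 424211/(-2 - 1*493) + 59898/124500142520 = 424211/(-2 - 493) + 59898*(1/124500142520) = 424211/(-495) + 29949/62250071260 = 424211*(-1/495) + 29949/62250071260 = -424211/495 + 29949/62250071260 = -5281432992890221/6162757054740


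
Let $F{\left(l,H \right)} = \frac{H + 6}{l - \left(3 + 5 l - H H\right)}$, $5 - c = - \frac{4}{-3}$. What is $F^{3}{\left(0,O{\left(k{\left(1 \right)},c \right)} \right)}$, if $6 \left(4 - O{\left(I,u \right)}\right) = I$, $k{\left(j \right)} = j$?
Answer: $\frac{44361864}{74618461} \approx 0.59452$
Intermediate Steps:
$c = \frac{11}{3}$ ($c = 5 - - \frac{4}{-3} = 5 - \left(-4\right) \left(- \frac{1}{3}\right) = 5 - \frac{4}{3} = \frac{11}{3} \approx 3.6667$)
$O{\left(I,u \right)} = 4 - \frac{I}{6}$
$F{\left(l,H \right)} = \frac{6 + H}{-3 + H^{2} - 4 l}$ ($F{\left(l,H \right)} = \frac{6 + H}{l - \left(3 - H^{2} + 5 l\right)} = \frac{6 + H}{-3 + H^{2} - 4 l}$)
$F^{3}{\left(0,O{\left(k{\left(1 \right)},c \right)} \right)} = \left(\frac{-6 - \left(4 - \frac{1}{6}\right)}{3 - \left(4 - \frac{1}{6}\right)^{2} + 4 \cdot 0}\right)^{3} = \left(\frac{-6 - \left(4 - \frac{1}{6}\right)}{3 - \left(4 - \frac{1}{6}\right)^{2} + 0}\right)^{3} = \left(\frac{-6 - \frac{23}{6}}{3 - \left(\frac{23}{6}\right)^{2} + 0}\right)^{3} = \left(\frac{-6 - \frac{23}{6}}{3 - \frac{529}{36} + 0}\right)^{3} = \left(\frac{1}{3 - \frac{529}{36} + 0} \left(- \frac{59}{6}\right)\right)^{3} = \left(\frac{1}{- \frac{421}{36}} \left(- \frac{59}{6}\right)\right)^{3} = \left(\left(- \frac{36}{421}\right) \left(- \frac{59}{6}\right)\right)^{3} = \left(\frac{354}{421}\right)^{3} = \frac{44361864}{74618461}$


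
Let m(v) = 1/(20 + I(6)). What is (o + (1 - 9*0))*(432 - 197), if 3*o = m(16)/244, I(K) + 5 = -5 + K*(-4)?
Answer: 2408045/10248 ≈ 234.98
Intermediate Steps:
I(K) = -10 - 4*K (I(K) = -5 + (-5 + K*(-4)) = -5 + (-5 - 4*K) = -10 - 4*K)
m(v) = -1/14 (m(v) = 1/(20 + (-10 - 4*6)) = 1/(20 + (-10 - 24)) = 1/(20 - 34) = 1/(-14) = -1/14)
o = -1/10248 (o = (-1/14/244)/3 = (-1/14*1/244)/3 = (1/3)*(-1/3416) = -1/10248 ≈ -9.7580e-5)
(o + (1 - 9*0))*(432 - 197) = (-1/10248 + (1 - 9*0))*(432 - 197) = (-1/10248 + (1 + 0))*235 = (-1/10248 + 1)*235 = (10247/10248)*235 = 2408045/10248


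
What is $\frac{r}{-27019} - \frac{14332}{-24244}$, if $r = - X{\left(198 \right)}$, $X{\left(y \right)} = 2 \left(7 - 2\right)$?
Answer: $\frac{96869687}{163762159} \approx 0.59153$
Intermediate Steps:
$X{\left(y \right)} = 10$ ($X{\left(y \right)} = 2 \cdot 5 = 10$)
$r = -10$ ($r = \left(-1\right) 10 = -10$)
$\frac{r}{-27019} - \frac{14332}{-24244} = - \frac{10}{-27019} - \frac{14332}{-24244} = \left(-10\right) \left(- \frac{1}{27019}\right) - - \frac{3583}{6061} = \frac{10}{27019} + \frac{3583}{6061} = \frac{96869687}{163762159}$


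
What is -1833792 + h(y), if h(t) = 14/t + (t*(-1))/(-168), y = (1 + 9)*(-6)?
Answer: -192548222/105 ≈ -1.8338e+6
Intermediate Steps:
y = -60 (y = 10*(-6) = -60)
h(t) = 14/t + t/168 (h(t) = 14/t - t*(-1/168) = 14/t + t/168)
-1833792 + h(y) = -1833792 + (14/(-60) + (1/168)*(-60)) = -1833792 + (14*(-1/60) - 5/14) = -1833792 + (-7/30 - 5/14) = -1833792 - 62/105 = -192548222/105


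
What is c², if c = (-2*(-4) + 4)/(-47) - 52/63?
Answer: 10240000/8767521 ≈ 1.1679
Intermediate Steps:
c = -3200/2961 (c = (8 + 4)*(-1/47) - 52*1/63 = 12*(-1/47) - 52/63 = -12/47 - 52/63 = -3200/2961 ≈ -1.0807)
c² = (-3200/2961)² = 10240000/8767521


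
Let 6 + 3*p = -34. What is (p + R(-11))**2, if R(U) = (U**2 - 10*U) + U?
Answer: 384400/9 ≈ 42711.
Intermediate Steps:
p = -40/3 (p = -2 + (1/3)*(-34) = -2 - 34/3 = -40/3 ≈ -13.333)
R(U) = U**2 - 9*U
(p + R(-11))**2 = (-40/3 - 11*(-9 - 11))**2 = (-40/3 - 11*(-20))**2 = (-40/3 + 220)**2 = (620/3)**2 = 384400/9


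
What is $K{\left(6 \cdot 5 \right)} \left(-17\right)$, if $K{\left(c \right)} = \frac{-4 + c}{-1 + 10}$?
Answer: $- \frac{442}{9} \approx -49.111$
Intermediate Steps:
$K{\left(c \right)} = - \frac{4}{9} + \frac{c}{9}$ ($K{\left(c \right)} = \frac{-4 + c}{9} = \left(-4 + c\right) \frac{1}{9} = - \frac{4}{9} + \frac{c}{9}$)
$K{\left(6 \cdot 5 \right)} \left(-17\right) = \left(- \frac{4}{9} + \frac{6 \cdot 5}{9}\right) \left(-17\right) = \left(- \frac{4}{9} + \frac{1}{9} \cdot 30\right) \left(-17\right) = \left(- \frac{4}{9} + \frac{10}{3}\right) \left(-17\right) = \frac{26}{9} \left(-17\right) = - \frac{442}{9}$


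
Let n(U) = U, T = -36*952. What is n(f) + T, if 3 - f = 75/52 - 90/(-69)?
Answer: -40989009/1196 ≈ -34272.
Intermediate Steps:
T = -34272
f = 303/1196 (f = 3 - (75/52 - 90/(-69)) = 3 - (75*(1/52) - 90*(-1/69)) = 3 - (75/52 + 30/23) = 3 - 1*3285/1196 = 3 - 3285/1196 = 303/1196 ≈ 0.25334)
n(f) + T = 303/1196 - 34272 = -40989009/1196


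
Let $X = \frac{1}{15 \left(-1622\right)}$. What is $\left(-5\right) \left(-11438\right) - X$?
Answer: $\frac{1391432701}{24330} \approx 57190.0$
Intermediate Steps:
$X = - \frac{1}{24330}$ ($X = \frac{1}{-24330} = - \frac{1}{24330} \approx -4.1102 \cdot 10^{-5}$)
$\left(-5\right) \left(-11438\right) - X = \left(-5\right) \left(-11438\right) - - \frac{1}{24330} = 57190 + \frac{1}{24330} = \frac{1391432701}{24330}$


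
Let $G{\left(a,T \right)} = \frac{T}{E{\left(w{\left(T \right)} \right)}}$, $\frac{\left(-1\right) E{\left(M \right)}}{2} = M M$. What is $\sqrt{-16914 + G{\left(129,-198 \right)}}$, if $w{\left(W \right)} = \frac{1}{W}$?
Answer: $\sqrt{3864282} \approx 1965.8$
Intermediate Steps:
$E{\left(M \right)} = - 2 M^{2}$ ($E{\left(M \right)} = - 2 M M = - 2 M^{2}$)
$G{\left(a,T \right)} = - \frac{T^{3}}{2}$ ($G{\left(a,T \right)} = \frac{T}{\left(-2\right) \left(\frac{1}{T}\right)^{2}} = \frac{T}{\left(-2\right) \frac{1}{T^{2}}} = T \left(- \frac{T^{2}}{2}\right) = - \frac{T^{3}}{2}$)
$\sqrt{-16914 + G{\left(129,-198 \right)}} = \sqrt{-16914 - \frac{\left(-198\right)^{3}}{2}} = \sqrt{-16914 - -3881196} = \sqrt{-16914 + 3881196} = \sqrt{3864282}$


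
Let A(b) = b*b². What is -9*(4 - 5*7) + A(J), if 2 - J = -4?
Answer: 495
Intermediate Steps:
J = 6 (J = 2 - 1*(-4) = 2 + 4 = 6)
A(b) = b³
-9*(4 - 5*7) + A(J) = -9*(4 - 5*7) + 6³ = -9*(4 - 35) + 216 = -9*(-31) + 216 = 279 + 216 = 495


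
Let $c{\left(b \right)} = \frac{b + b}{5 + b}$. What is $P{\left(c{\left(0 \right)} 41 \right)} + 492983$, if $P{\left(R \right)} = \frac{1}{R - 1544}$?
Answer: $\frac{761165751}{1544} \approx 4.9298 \cdot 10^{5}$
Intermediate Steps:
$c{\left(b \right)} = \frac{2 b}{5 + b}$
$P{\left(R \right)} = \frac{1}{-1544 + R}$
$P{\left(c{\left(0 \right)} 41 \right)} + 492983 = \frac{1}{-1544 + 2 \cdot 0 \frac{1}{5 + 0} \cdot 41} + 492983 = \frac{1}{-1544 + 2 \cdot 0 \cdot \frac{1}{5} \cdot 41} + 492983 = \frac{1}{-1544 + 0 \cdot 41} + 492983 = \frac{1}{-1544 + 0} + 492983 = \frac{1}{-1544} + 492983 = - \frac{1}{1544} + 492983 = \frac{761165751}{1544}$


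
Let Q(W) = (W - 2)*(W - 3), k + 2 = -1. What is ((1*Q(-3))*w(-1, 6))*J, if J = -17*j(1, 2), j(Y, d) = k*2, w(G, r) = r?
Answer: 18360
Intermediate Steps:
k = -3 (k = -2 - 1 = -3)
j(Y, d) = -6 (j(Y, d) = -3*2 = -6)
Q(W) = (-3 + W)*(-2 + W) (Q(W) = (-2 + W)*(-3 + W) = (-3 + W)*(-2 + W))
J = 102 (J = -17*(-6) = 102)
((1*Q(-3))*w(-1, 6))*J = ((1*(6 + (-3)² - 5*(-3)))*6)*102 = ((1*(6 + 9 + 15))*6)*102 = ((1*30)*6)*102 = (30*6)*102 = 180*102 = 18360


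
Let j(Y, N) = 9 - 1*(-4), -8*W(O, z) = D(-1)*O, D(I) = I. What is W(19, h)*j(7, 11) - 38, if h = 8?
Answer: -57/8 ≈ -7.1250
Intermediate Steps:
W(O, z) = O/8 (W(O, z) = -(-1)*O/8 = O/8)
j(Y, N) = 13 (j(Y, N) = 9 + 4 = 13)
W(19, h)*j(7, 11) - 38 = ((⅛)*19)*13 - 38 = (19/8)*13 - 38 = 247/8 - 38 = -57/8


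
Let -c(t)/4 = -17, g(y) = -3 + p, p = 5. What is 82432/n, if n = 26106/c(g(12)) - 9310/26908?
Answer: 673345792/3133157 ≈ 214.91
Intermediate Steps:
g(y) = 2 (g(y) = -3 + 5 = 2)
c(t) = 68 (c(t) = -4*(-17) = 68)
n = 6266314/16337 (n = 26106/68 - 9310/26908 = 26106*(1/68) - 9310*1/26908 = 13053/34 - 665/1922 = 6266314/16337 ≈ 383.57)
82432/n = 82432/(6266314/16337) = 82432*(16337/6266314) = 673345792/3133157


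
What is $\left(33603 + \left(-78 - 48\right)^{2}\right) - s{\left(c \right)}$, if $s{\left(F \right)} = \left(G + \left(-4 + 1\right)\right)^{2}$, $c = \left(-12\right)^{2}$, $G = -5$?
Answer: $49415$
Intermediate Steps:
$c = 144$
$s{\left(F \right)} = 64$ ($s{\left(F \right)} = \left(-5 + \left(-4 + 1\right)\right)^{2} = \left(-5 - 3\right)^{2} = \left(-8\right)^{2} = 64$)
$\left(33603 + \left(-78 - 48\right)^{2}\right) - s{\left(c \right)} = \left(33603 + \left(-78 - 48\right)^{2}\right) - 64 = \left(33603 + \left(-126\right)^{2}\right) - 64 = \left(33603 + 15876\right) - 64 = 49479 - 64 = 49415$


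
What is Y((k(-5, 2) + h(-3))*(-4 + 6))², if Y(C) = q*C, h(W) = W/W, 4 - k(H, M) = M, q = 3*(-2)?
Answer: 1296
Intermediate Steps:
q = -6
k(H, M) = 4 - M
h(W) = 1
Y(C) = -6*C
Y((k(-5, 2) + h(-3))*(-4 + 6))² = (-6*((4 - 1*2) + 1)*(-4 + 6))² = (-6*((4 - 2) + 1)*2)² = (-6*(2 + 1)*2)² = (-18*2)² = (-6*6)² = (-36)² = 1296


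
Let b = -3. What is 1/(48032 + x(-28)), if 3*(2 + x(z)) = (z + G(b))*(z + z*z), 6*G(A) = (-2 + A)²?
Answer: 1/42024 ≈ 2.3796e-5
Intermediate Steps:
G(A) = (-2 + A)²/6
x(z) = -2 + (25/6 + z)*(z + z²)/3 (x(z) = -2 + ((z + (-2 - 3)²/6)*(z + z*z))/3 = -2 + ((z + (⅙)*(-5)²)*(z + z²))/3 = -2 + ((z + (⅙)*25)*(z + z²))/3 = -2 + ((z + 25/6)*(z + z²))/3 = -2 + ((25/6 + z)*(z + z²))/3 = -2 + (25/6 + z)*(z + z²)/3)
1/(48032 + x(-28)) = 1/(48032 + (-2 + (⅓)*(-28)³ + (25/18)*(-28) + (31/18)*(-28)²)) = 1/(48032 + (-2 + (⅓)*(-21952) - 350/9 + (31/18)*784)) = 1/(48032 + (-2 - 21952/3 - 350/9 + 12152/9)) = 1/(48032 - 6008) = 1/42024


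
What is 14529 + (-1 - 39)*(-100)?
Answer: 18529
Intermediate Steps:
14529 + (-1 - 39)*(-100) = 14529 - 40*(-100) = 14529 + 4000 = 18529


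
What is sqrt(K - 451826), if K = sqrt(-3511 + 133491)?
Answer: sqrt(-451826 + 2*sqrt(32495)) ≈ 671.91*I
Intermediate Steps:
K = 2*sqrt(32495) (K = sqrt(129980) = 2*sqrt(32495) ≈ 360.53)
sqrt(K - 451826) = sqrt(2*sqrt(32495) - 451826) = sqrt(-451826 + 2*sqrt(32495))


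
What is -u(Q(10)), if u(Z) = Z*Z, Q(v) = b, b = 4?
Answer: -16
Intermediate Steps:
Q(v) = 4
u(Z) = Z²
-u(Q(10)) = -1*4² = -1*16 = -16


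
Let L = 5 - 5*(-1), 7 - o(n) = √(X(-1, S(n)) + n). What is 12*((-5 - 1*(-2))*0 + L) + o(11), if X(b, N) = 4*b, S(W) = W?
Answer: 127 - √7 ≈ 124.35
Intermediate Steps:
o(n) = 7 - √(-4 + n) (o(n) = 7 - √(4*(-1) + n) = 7 - √(-4 + n))
L = 10 (L = 5 + 5 = 10)
12*((-5 - 1*(-2))*0 + L) + o(11) = 12*((-5 - 1*(-2))*0 + 10) + (7 - √(-4 + 11)) = 12*((-5 + 2)*0 + 10) + (7 - √7) = 12*(-3*0 + 10) + (7 - √7) = 12*(0 + 10) + (7 - √7) = 12*10 + (7 - √7) = 120 + (7 - √7) = 127 - √7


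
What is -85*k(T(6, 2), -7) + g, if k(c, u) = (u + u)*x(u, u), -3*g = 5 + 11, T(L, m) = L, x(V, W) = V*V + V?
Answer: 149924/3 ≈ 49975.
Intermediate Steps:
x(V, W) = V + V² (x(V, W) = V² + V = V + V²)
g = -16/3 (g = -(5 + 11)/3 = -⅓*16 = -16/3 ≈ -5.3333)
k(c, u) = 2*u²*(1 + u) (k(c, u) = (u + u)*(u*(1 + u)) = (2*u)*(u*(1 + u)) = 2*u²*(1 + u))
-85*k(T(6, 2), -7) + g = -170*(-7)²*(1 - 7) - 16/3 = -170*49*(-6) - 16/3 = -85*(-588) - 16/3 = 49980 - 16/3 = 149924/3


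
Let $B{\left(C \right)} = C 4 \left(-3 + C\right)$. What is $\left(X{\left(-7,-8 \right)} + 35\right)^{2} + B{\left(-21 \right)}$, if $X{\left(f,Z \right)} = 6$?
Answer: $3697$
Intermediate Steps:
$B{\left(C \right)} = 4 C \left(-3 + C\right)$
$\left(X{\left(-7,-8 \right)} + 35\right)^{2} + B{\left(-21 \right)} = \left(6 + 35\right)^{2} + 4 \left(-21\right) \left(-3 - 21\right) = 41^{2} + 4 \left(-21\right) \left(-24\right) = 1681 + 2016 = 3697$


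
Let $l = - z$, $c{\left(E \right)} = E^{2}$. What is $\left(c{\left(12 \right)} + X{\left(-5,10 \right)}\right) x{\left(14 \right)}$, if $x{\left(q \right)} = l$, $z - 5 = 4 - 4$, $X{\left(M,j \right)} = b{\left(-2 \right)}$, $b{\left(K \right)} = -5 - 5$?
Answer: $-670$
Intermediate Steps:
$b{\left(K \right)} = -10$ ($b{\left(K \right)} = -5 - 5 = -10$)
$X{\left(M,j \right)} = -10$
$z = 5$ ($z = 5 + \left(4 - 4\right) = 5 + 0 = 5$)
$l = -5$ ($l = \left(-1\right) 5 = -5$)
$x{\left(q \right)} = -5$
$\left(c{\left(12 \right)} + X{\left(-5,10 \right)}\right) x{\left(14 \right)} = \left(12^{2} - 10\right) \left(-5\right) = \left(144 - 10\right) \left(-5\right) = 134 \left(-5\right) = -670$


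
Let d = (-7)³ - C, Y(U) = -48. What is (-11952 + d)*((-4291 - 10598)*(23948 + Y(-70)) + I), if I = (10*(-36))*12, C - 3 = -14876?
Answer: -917384960760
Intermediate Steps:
C = -14873 (C = 3 - 14876 = -14873)
I = -4320 (I = -360*12 = -4320)
d = 14530 (d = (-7)³ - 1*(-14873) = -343 + 14873 = 14530)
(-11952 + d)*((-4291 - 10598)*(23948 + Y(-70)) + I) = (-11952 + 14530)*((-4291 - 10598)*(23948 - 48) - 4320) = 2578*(-14889*23900 - 4320) = 2578*(-355847100 - 4320) = 2578*(-355851420) = -917384960760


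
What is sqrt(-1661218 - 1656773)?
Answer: I*sqrt(3317991) ≈ 1821.5*I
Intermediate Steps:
sqrt(-1661218 - 1656773) = sqrt(-3317991) = I*sqrt(3317991)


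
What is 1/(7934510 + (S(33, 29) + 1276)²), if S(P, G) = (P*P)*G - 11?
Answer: 1/1086794226 ≈ 9.2014e-10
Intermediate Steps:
S(P, G) = -11 + G*P² (S(P, G) = P²*G - 11 = G*P² - 11 = -11 + G*P²)
1/(7934510 + (S(33, 29) + 1276)²) = 1/(7934510 + ((-11 + 29*33²) + 1276)²) = 1/(7934510 + ((-11 + 29*1089) + 1276)²) = 1/(7934510 + ((-11 + 31581) + 1276)²) = 1/(7934510 + (31570 + 1276)²) = 1/(7934510 + 32846²) = 1/(7934510 + 1078859716) = 1/1086794226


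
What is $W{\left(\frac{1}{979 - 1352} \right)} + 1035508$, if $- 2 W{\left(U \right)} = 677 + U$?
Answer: $\frac{386118224}{373} \approx 1.0352 \cdot 10^{6}$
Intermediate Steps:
$W{\left(U \right)} = - \frac{677}{2} - \frac{U}{2}$ ($W{\left(U \right)} = - \frac{677 + U}{2} = - \frac{677}{2} - \frac{U}{2}$)
$W{\left(\frac{1}{979 - 1352} \right)} + 1035508 = \left(- \frac{677}{2} - \frac{1}{2 \left(979 - 1352\right)}\right) + 1035508 = \left(- \frac{677}{2} - \frac{1}{2 \left(-373\right)}\right) + 1035508 = \left(- \frac{677}{2} - - \frac{1}{746}\right) + 1035508 = \left(- \frac{677}{2} + \frac{1}{746}\right) + 1035508 = - \frac{126260}{373} + 1035508 = \frac{386118224}{373}$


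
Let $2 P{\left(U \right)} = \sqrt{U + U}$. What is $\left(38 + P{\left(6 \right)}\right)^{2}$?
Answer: $\left(38 + \sqrt{3}\right)^{2} \approx 1578.6$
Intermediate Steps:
$P{\left(U \right)} = \frac{\sqrt{2} \sqrt{U}}{2}$ ($P{\left(U \right)} = \frac{\sqrt{U + U}}{2} = \frac{\sqrt{2 U}}{2} = \frac{\sqrt{2} \sqrt{U}}{2}$)
$\left(38 + P{\left(6 \right)}\right)^{2} = \left(38 + \frac{\sqrt{2} \sqrt{6}}{2}\right)^{2} = \left(38 + \sqrt{3}\right)^{2}$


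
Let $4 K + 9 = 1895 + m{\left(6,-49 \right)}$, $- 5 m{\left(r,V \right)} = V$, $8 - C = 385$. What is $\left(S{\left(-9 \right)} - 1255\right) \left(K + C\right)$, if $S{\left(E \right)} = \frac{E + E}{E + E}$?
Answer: $- \frac{1215753}{10} \approx -1.2158 \cdot 10^{5}$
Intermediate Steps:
$C = -377$ ($C = 8 - 385 = -377$)
$m{\left(r,V \right)} = - \frac{V}{5}$
$S{\left(E \right)} = 1$ ($S{\left(E \right)} = \frac{2 E}{2 E} = 2 E \frac{1}{2 E} = 1$)
$K = \frac{9479}{20}$ ($K = - \frac{9}{4} + \frac{1895 - - \frac{49}{5}}{4} = - \frac{9}{4} + \frac{1895 + \frac{49}{5}}{4} = - \frac{9}{4} + \frac{1}{4} \cdot \frac{9524}{5} = - \frac{9}{4} + \frac{2381}{5} = \frac{9479}{20} \approx 473.95$)
$\left(S{\left(-9 \right)} - 1255\right) \left(K + C\right) = \left(1 - 1255\right) \left(\frac{9479}{20} - 377\right) = \left(-1254\right) \frac{1939}{20} = - \frac{1215753}{10}$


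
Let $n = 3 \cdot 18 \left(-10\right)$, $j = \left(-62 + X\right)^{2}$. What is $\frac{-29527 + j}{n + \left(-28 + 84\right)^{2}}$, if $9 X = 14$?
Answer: $- \frac{2095751}{210276} \approx -9.9667$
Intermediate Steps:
$X = \frac{14}{9}$ ($X = \frac{1}{9} \cdot 14 = \frac{14}{9} \approx 1.5556$)
$j = \frac{295936}{81}$ ($j = \left(-62 + \frac{14}{9}\right)^{2} = \left(- \frac{544}{9}\right)^{2} = \frac{295936}{81} \approx 3653.5$)
$n = -540$ ($n = 54 \left(-10\right) = -540$)
$\frac{-29527 + j}{n + \left(-28 + 84\right)^{2}} = \frac{-29527 + \frac{295936}{81}}{-540 + \left(-28 + 84\right)^{2}} = - \frac{2095751}{81 \left(-540 + 56^{2}\right)} = - \frac{2095751}{81 \left(-540 + 3136\right)} = - \frac{2095751}{81 \cdot 2596} = \left(- \frac{2095751}{81}\right) \frac{1}{2596} = - \frac{2095751}{210276}$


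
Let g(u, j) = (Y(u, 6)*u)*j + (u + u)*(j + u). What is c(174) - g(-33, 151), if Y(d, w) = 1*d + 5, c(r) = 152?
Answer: -131584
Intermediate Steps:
Y(d, w) = 5 + d (Y(d, w) = d + 5 = 5 + d)
g(u, j) = 2*u*(j + u) + j*u*(5 + u) (g(u, j) = ((5 + u)*u)*j + (u + u)*(j + u) = (u*(5 + u))*j + (2*u)*(j + u) = j*u*(5 + u) + 2*u*(j + u) = 2*u*(j + u) + j*u*(5 + u))
c(174) - g(-33, 151) = 152 - (-33)*(2*(-33) + 7*151 + 151*(-33)) = 152 - (-33)*(-66 + 1057 - 4983) = 152 - (-33)*(-3992) = 152 - 1*131736 = 152 - 131736 = -131584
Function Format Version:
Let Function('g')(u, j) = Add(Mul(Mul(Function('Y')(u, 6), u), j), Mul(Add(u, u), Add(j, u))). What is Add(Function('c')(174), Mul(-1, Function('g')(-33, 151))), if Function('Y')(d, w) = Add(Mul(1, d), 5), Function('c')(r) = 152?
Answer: -131584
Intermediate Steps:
Function('Y')(d, w) = Add(5, d) (Function('Y')(d, w) = Add(d, 5) = Add(5, d))
Function('g')(u, j) = Add(Mul(2, u, Add(j, u)), Mul(j, u, Add(5, u))) (Function('g')(u, j) = Add(Mul(Mul(Add(5, u), u), j), Mul(Add(u, u), Add(j, u))) = Add(Mul(Mul(u, Add(5, u)), j), Mul(Mul(2, u), Add(j, u))) = Add(Mul(j, u, Add(5, u)), Mul(2, u, Add(j, u))) = Add(Mul(2, u, Add(j, u)), Mul(j, u, Add(5, u))))
Add(Function('c')(174), Mul(-1, Function('g')(-33, 151))) = Add(152, Mul(-1, Mul(-33, Add(Mul(2, -33), Mul(7, 151), Mul(151, -33))))) = Add(152, Mul(-1, Mul(-33, Add(-66, 1057, -4983)))) = Add(152, Mul(-1, Mul(-33, -3992))) = Add(152, Mul(-1, 131736)) = Add(152, -131736) = -131584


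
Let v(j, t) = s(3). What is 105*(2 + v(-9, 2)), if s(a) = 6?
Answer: 840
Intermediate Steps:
v(j, t) = 6
105*(2 + v(-9, 2)) = 105*(2 + 6) = 105*8 = 840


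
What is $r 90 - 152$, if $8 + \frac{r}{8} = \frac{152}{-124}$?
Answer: $- \frac{210632}{31} \approx -6794.6$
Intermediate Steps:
$r = - \frac{2288}{31}$ ($r = -64 + 8 \frac{152}{-124} = -64 + 8 \cdot 152 \left(- \frac{1}{124}\right) = -64 + 8 \left(- \frac{38}{31}\right) = -64 - \frac{304}{31} = - \frac{2288}{31} \approx -73.806$)
$r 90 - 152 = \left(- \frac{2288}{31}\right) 90 - 152 = - \frac{205920}{31} - 152 = - \frac{210632}{31}$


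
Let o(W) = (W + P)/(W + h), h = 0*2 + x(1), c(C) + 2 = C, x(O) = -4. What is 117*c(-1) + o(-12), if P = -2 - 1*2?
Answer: -350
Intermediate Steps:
c(C) = -2 + C
P = -4 (P = -2 - 2 = -4)
h = -4 (h = 0*2 - 4 = 0 - 4 = -4)
o(W) = 1 (o(W) = (W - 4)/(W - 4) = (-4 + W)/(-4 + W) = 1)
117*c(-1) + o(-12) = 117*(-2 - 1) + 1 = 117*(-3) + 1 = -351 + 1 = -350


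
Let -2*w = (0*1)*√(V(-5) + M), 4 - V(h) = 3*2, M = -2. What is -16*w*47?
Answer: 0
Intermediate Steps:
V(h) = -2 (V(h) = 4 - 3*2 = 4 - 1*6 = 4 - 6 = -2)
w = 0 (w = -0*1*√(-2 - 2)/2 = -0*√(-4) = -0*2*I = -½*0 = 0)
-16*w*47 = -16*0*47 = 0*47 = 0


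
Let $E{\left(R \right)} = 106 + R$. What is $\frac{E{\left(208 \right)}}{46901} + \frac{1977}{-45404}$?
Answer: $- \frac{78466421}{2129493004} \approx -0.036847$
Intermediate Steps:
$\frac{E{\left(208 \right)}}{46901} + \frac{1977}{-45404} = \frac{106 + 208}{46901} + \frac{1977}{-45404} = 314 \cdot \frac{1}{46901} + 1977 \left(- \frac{1}{45404}\right) = \frac{314}{46901} - \frac{1977}{45404} = - \frac{78466421}{2129493004}$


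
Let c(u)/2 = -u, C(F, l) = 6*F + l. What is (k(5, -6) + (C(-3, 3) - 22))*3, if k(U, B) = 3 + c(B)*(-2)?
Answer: -174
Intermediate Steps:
C(F, l) = l + 6*F
c(u) = -2*u (c(u) = 2*(-u) = -2*u)
k(U, B) = 3 + 4*B (k(U, B) = 3 - 2*B*(-2) = 3 + 4*B)
(k(5, -6) + (C(-3, 3) - 22))*3 = ((3 + 4*(-6)) + ((3 + 6*(-3)) - 22))*3 = ((3 - 24) + ((3 - 18) - 22))*3 = (-21 + (-15 - 22))*3 = (-21 - 37)*3 = -58*3 = -174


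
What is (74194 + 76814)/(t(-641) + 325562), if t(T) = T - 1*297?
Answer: 3146/6763 ≈ 0.46518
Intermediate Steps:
t(T) = -297 + T (t(T) = T - 297 = -297 + T)
(74194 + 76814)/(t(-641) + 325562) = (74194 + 76814)/((-297 - 641) + 325562) = 151008/(-938 + 325562) = 151008/324624 = 151008*(1/324624) = 3146/6763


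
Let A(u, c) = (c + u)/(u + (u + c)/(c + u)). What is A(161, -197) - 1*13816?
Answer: -124346/9 ≈ -13816.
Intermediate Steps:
A(u, c) = (c + u)/(1 + u) (A(u, c) = (c + u)/(u + (c + u)/(c + u)) = (c + u)/(u + 1) = (c + u)/(1 + u))
A(161, -197) - 1*13816 = (-197 + 161)/(1 + 161) - 1*13816 = -36/162 - 13816 = (1/162)*(-36) - 13816 = -2/9 - 13816 = -124346/9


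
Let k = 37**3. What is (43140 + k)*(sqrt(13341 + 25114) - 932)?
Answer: -87415076 + 93793*sqrt(38455) ≈ -6.9022e+7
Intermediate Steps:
k = 50653
(43140 + k)*(sqrt(13341 + 25114) - 932) = (43140 + 50653)*(sqrt(13341 + 25114) - 932) = 93793*(sqrt(38455) - 932) = 93793*(-932 + sqrt(38455)) = -87415076 + 93793*sqrt(38455)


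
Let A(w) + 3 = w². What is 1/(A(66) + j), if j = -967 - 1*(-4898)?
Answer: 1/8284 ≈ 0.00012071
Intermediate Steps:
A(w) = -3 + w²
j = 3931 (j = -967 + 4898 = 3931)
1/(A(66) + j) = 1/((-3 + 66²) + 3931) = 1/((-3 + 4356) + 3931) = 1/(4353 + 3931) = 1/8284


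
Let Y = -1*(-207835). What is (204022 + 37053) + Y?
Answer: 448910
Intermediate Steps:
Y = 207835
(204022 + 37053) + Y = (204022 + 37053) + 207835 = 241075 + 207835 = 448910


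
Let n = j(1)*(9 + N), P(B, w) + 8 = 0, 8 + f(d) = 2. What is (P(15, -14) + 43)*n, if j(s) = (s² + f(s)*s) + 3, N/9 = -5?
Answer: 2520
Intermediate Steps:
N = -45 (N = 9*(-5) = -45)
f(d) = -6 (f(d) = -8 + 2 = -6)
P(B, w) = -8 (P(B, w) = -8 + 0 = -8)
j(s) = 3 + s² - 6*s (j(s) = (s² - 6*s) + 3 = 3 + s² - 6*s)
n = 72 (n = (3 + 1² - 6*1)*(9 - 45) = (3 + 1 - 6)*(-36) = -2*(-36) = 72)
(P(15, -14) + 43)*n = (-8 + 43)*72 = 35*72 = 2520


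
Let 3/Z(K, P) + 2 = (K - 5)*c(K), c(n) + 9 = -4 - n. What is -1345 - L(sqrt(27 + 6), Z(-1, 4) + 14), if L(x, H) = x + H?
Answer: -95133/70 - sqrt(33) ≈ -1364.8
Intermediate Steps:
c(n) = -13 - n (c(n) = -9 + (-4 - n) = -13 - n)
Z(K, P) = 3/(-2 + (-13 - K)*(-5 + K)) (Z(K, P) = 3/(-2 + (K - 5)*(-13 - K)) = 3/(-2 + (-5 + K)*(-13 - K)) = 3/(-2 + (-13 - K)*(-5 + K)))
L(x, H) = H + x
-1345 - L(sqrt(27 + 6), Z(-1, 4) + 14) = -1345 - ((-3/(-63 + (-1)**2 + 8*(-1)) + 14) + sqrt(27 + 6)) = -1345 - ((-3/(-63 + 1 - 8) + 14) + sqrt(33)) = -1345 - ((-3/(-70) + 14) + sqrt(33)) = -1345 - ((-3*(-1/70) + 14) + sqrt(33)) = -1345 - ((3/70 + 14) + sqrt(33)) = -1345 - (983/70 + sqrt(33)) = -1345 + (-983/70 - sqrt(33)) = -95133/70 - sqrt(33)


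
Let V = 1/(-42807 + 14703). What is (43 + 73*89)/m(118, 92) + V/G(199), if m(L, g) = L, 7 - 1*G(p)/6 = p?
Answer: 105868892219/1910172672 ≈ 55.424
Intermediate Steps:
G(p) = 42 - 6*p
V = -1/28104 (V = 1/(-28104) = -1/28104 ≈ -3.5582e-5)
(43 + 73*89)/m(118, 92) + V/G(199) = (43 + 73*89)/118 - 1/(28104*(42 - 6*199)) = (43 + 6497)*(1/118) - 1/(28104*(42 - 1194)) = 6540*(1/118) - 1/28104/(-1152) = 3270/59 - 1/28104*(-1/1152) = 3270/59 + 1/32375808 = 105868892219/1910172672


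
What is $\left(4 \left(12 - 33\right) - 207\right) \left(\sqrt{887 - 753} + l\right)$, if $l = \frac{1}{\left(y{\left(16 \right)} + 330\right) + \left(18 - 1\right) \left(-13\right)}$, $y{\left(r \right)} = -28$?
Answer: $- \frac{97}{27} - 291 \sqrt{134} \approx -3372.2$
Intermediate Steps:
$l = \frac{1}{81}$ ($l = \frac{1}{\left(-28 + 330\right) + \left(18 - 1\right) \left(-13\right)} = \frac{1}{302 + 17 \left(-13\right)} = \frac{1}{302 - 221} = \frac{1}{81} \approx 0.012346$)
$\left(4 \left(12 - 33\right) - 207\right) \left(\sqrt{887 - 753} + l\right) = \left(4 \left(12 - 33\right) - 207\right) \left(\sqrt{887 - 753} + \frac{1}{81}\right) = \left(4 \left(-21\right) - 207\right) \left(\sqrt{134} + \frac{1}{81}\right) = \left(-84 - 207\right) \left(\frac{1}{81} + \sqrt{134}\right) = - 291 \left(\frac{1}{81} + \sqrt{134}\right) = - \frac{97}{27} - 291 \sqrt{134}$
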